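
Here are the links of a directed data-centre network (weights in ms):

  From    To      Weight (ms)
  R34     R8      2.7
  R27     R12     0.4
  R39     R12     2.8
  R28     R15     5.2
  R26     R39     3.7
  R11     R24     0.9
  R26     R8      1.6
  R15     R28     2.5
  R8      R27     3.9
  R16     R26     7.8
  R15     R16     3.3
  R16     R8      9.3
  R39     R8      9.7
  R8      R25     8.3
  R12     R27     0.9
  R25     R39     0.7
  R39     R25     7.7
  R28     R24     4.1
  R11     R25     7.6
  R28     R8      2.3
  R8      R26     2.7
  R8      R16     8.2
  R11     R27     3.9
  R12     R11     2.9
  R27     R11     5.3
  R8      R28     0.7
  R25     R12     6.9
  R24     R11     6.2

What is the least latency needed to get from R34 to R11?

Shortest distances from R34:
R34: 0
R8: 2.7  (via R34)
R28: 3.4  (via R8)
R26: 5.4  (via R8)
R27: 6.6  (via R8)
R12: 7  (via R27)
R24: 7.5  (via R28)
R15: 8.6  (via R28)
R39: 9.1  (via R26)
R11: 9.9  (via R12)
Shortest route: R34–R8–R27–R12–R11 = 9.9 ms.

9.9 ms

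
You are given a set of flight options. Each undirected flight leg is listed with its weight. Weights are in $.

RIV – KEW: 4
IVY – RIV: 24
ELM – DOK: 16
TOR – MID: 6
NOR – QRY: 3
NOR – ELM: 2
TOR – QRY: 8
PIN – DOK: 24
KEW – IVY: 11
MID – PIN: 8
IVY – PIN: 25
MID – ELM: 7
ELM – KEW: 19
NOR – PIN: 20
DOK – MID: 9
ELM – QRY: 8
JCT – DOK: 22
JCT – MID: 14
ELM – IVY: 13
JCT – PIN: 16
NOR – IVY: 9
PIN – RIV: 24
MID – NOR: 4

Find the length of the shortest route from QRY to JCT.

Enumerating some paths:
QRY - NOR - MID - JCT: 3+4+14 = 21
QRY - NOR - ELM - MID - JCT: 3+2+7+14 = 26
The minimum is $21 via QRY - NOR - MID - JCT.

$21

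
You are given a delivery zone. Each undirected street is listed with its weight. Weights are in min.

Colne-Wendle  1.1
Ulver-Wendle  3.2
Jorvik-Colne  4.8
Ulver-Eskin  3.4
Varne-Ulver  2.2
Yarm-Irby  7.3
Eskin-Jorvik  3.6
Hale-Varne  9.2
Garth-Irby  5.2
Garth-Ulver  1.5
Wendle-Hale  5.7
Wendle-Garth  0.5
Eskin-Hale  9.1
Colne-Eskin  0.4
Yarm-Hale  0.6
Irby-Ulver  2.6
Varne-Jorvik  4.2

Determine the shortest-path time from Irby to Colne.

5.7 min

Running Dijkstra from Irby:
Irby: 0
Ulver: 2.6  (via Irby)
Garth: 4.1  (via Ulver)
Wendle: 4.6  (via Garth)
Varne: 4.8  (via Ulver)
Colne: 5.7  (via Wendle)
Shortest route: Irby → Ulver → Garth → Wendle → Colne = 5.7 min.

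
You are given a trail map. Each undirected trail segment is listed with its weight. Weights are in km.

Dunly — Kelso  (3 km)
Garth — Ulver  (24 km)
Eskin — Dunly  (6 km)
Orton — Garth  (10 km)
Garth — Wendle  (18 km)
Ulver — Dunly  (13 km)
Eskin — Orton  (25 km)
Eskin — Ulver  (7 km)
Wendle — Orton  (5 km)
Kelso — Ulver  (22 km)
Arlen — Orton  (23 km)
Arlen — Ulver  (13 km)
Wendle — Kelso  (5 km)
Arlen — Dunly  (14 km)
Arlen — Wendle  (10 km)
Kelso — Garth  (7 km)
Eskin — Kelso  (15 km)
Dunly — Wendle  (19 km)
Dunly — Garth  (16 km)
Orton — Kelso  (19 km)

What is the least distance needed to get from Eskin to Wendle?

Compare a few routes:
Eskin–Dunly–Wendle: 6+19 = 25
Eskin–Dunly–Kelso–Wendle: 6+3+5 = 14
Eskin–Ulver–Dunly–Kelso–Wendle: 7+13+3+5 = 28
Eskin–Kelso–Wendle: 15+5 = 20
The minimum is 14 km via Eskin–Dunly–Kelso–Wendle.

14 km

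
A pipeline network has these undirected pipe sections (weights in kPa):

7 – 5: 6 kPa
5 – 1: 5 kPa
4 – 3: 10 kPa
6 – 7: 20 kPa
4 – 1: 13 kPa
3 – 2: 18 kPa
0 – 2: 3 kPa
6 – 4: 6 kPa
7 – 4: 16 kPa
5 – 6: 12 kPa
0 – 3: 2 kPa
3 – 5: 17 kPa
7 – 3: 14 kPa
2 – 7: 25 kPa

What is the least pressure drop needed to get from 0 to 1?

24 kPa

Shortest distances from 0:
0: 0
3: 2  (via 0)
2: 3  (via 0)
4: 12  (via 3)
7: 16  (via 3)
6: 18  (via 4)
5: 19  (via 3)
1: 24  (via 5)
Shortest route: 0 → 3 → 5 → 1 = 24 kPa.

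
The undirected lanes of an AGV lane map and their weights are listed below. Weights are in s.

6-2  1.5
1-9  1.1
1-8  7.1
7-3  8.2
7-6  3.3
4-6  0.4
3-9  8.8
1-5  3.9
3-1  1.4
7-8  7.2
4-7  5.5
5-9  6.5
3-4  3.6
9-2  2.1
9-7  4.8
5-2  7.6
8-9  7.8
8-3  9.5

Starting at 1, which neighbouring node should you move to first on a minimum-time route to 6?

Compare a few routes:
1 → 9 → 7 → 6: 1.1+4.8+3.3 = 9.2
1 → 9 → 2 → 6: 1.1+2.1+1.5 = 4.7
1 → 3 → 4 → 6: 1.4+3.6+0.4 = 5.4
The minimum is 4.7 s via 1 → 9 → 2 → 6.
So from 1 the first move is to 9.

9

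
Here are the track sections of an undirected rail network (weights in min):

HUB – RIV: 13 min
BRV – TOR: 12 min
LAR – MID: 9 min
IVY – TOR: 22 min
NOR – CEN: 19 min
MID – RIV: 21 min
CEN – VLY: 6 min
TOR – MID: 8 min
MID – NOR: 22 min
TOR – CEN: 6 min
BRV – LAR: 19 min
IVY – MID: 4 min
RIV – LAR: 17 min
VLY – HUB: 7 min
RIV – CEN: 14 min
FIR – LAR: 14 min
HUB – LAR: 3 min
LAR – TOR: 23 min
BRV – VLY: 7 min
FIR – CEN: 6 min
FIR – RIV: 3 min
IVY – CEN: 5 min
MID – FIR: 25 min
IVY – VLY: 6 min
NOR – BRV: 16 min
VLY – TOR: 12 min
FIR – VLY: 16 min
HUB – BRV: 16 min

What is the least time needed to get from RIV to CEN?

Running Dijkstra from RIV:
RIV: 0
FIR: 3  (via RIV)
CEN: 9  (via FIR)
Shortest route: RIV–FIR–CEN = 9 min.

9 min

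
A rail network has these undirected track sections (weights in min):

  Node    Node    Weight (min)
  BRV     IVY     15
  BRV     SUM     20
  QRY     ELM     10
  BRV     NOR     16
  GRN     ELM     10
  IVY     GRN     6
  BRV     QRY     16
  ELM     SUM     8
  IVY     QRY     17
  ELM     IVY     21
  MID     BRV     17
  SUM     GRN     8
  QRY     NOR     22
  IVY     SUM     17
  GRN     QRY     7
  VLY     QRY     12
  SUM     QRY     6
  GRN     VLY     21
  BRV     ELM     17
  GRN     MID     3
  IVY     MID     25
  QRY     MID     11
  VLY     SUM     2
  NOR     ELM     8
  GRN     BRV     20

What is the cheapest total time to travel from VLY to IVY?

16 min

Candidate routes:
VLY - SUM - QRY - GRN - IVY: 2+6+7+6 = 21
VLY - SUM - GRN - IVY: 2+8+6 = 16
VLY - SUM - IVY: 2+17 = 19
Cheapest is VLY - SUM - GRN - IVY at 16 min.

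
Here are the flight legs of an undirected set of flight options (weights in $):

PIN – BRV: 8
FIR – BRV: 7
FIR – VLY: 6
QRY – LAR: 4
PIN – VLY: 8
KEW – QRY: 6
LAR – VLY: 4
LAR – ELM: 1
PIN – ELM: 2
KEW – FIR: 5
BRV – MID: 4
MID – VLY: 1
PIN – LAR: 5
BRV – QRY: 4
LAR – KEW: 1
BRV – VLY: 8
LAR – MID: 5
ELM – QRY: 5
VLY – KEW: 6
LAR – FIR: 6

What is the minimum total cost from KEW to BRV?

Settle nodes by increasing distance from KEW:
KEW: 0
LAR: 1  (via KEW)
ELM: 2  (via LAR)
PIN: 4  (via ELM)
VLY: 5  (via LAR)
QRY: 5  (via LAR)
FIR: 5  (via KEW)
MID: 6  (via LAR)
BRV: 9  (via QRY)
Shortest route: KEW–LAR–QRY–BRV = $9.

$9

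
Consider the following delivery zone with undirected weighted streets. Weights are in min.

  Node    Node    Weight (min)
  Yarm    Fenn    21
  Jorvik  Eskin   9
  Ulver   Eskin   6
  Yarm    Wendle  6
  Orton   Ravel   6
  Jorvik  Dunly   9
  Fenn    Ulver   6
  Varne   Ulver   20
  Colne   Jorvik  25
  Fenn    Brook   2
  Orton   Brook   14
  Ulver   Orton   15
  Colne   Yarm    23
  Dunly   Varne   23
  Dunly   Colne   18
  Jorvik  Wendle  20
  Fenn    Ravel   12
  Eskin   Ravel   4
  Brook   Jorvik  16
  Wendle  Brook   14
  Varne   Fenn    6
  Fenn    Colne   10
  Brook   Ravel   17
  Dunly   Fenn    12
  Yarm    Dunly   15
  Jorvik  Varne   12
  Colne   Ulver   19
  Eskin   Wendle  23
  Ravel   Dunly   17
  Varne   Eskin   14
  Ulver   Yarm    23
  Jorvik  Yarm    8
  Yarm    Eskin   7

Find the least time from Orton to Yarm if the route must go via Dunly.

38 min

Best Orton to Dunly: Orton–Ravel–Dunly costing 23
Shortest Dunly→Yarm: Dunly–Yarm = 15
Total via Dunly: 23 + 15 = 38 min.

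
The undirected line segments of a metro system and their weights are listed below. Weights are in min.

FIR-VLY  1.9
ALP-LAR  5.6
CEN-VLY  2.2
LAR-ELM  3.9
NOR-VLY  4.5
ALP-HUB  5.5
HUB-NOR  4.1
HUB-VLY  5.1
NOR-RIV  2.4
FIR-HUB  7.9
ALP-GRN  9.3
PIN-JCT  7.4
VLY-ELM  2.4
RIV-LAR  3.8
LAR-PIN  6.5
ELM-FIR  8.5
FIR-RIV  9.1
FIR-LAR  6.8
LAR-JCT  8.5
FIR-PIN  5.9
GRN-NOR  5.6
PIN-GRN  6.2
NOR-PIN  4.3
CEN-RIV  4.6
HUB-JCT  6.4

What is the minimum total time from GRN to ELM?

12.5 min

Shortest distances from GRN:
GRN: 0
NOR: 5.6  (via GRN)
PIN: 6.2  (via GRN)
RIV: 8  (via NOR)
ALP: 9.3  (via GRN)
HUB: 9.7  (via NOR)
VLY: 10.1  (via NOR)
LAR: 11.8  (via RIV)
FIR: 12  (via VLY)
CEN: 12.3  (via VLY)
ELM: 12.5  (via VLY)
Shortest route: GRN → NOR → VLY → ELM = 12.5 min.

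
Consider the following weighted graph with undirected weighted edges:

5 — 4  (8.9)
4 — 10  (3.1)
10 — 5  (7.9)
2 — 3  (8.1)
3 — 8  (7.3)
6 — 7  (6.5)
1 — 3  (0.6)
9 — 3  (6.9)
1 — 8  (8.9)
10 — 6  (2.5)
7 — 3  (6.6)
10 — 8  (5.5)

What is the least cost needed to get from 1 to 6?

13.7

Shortest distances from 1:
1: 0
3: 0.6  (via 1)
7: 7.2  (via 3)
9: 7.5  (via 3)
8: 7.9  (via 3)
2: 8.7  (via 3)
10: 13.4  (via 8)
6: 13.7  (via 7)
Shortest route: 1–3–7–6 = 13.7.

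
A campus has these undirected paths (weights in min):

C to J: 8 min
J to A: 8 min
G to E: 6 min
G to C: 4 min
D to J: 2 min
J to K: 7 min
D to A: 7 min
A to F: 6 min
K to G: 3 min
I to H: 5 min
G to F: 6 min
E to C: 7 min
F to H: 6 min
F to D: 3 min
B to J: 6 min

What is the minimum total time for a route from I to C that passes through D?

Shortest I→D: I → H → F → D = 14
Shortest D→C: D → J → C = 10
Total via D: 14 + 10 = 24 min.

24 min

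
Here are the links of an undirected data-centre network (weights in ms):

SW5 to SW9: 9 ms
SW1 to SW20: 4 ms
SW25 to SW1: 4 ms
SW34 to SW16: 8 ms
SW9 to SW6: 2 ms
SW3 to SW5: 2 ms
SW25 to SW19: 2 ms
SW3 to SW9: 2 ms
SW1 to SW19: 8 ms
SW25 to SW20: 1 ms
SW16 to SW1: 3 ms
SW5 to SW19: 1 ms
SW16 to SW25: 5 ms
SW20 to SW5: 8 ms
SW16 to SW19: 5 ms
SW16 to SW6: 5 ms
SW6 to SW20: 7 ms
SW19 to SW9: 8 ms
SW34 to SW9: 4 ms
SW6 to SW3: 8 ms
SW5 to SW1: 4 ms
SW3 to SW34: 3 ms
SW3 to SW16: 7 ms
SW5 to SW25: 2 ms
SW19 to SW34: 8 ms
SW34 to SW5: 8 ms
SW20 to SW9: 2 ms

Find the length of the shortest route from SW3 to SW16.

7 ms

Shortest distances from SW3:
SW3: 0
SW9: 2  (via SW3)
SW5: 2  (via SW3)
SW34: 3  (via SW3)
SW19: 3  (via SW5)
SW6: 4  (via SW9)
SW20: 4  (via SW9)
SW25: 4  (via SW5)
SW1: 6  (via SW5)
SW16: 7  (via SW3)
Shortest route: SW3 → SW16 = 7 ms.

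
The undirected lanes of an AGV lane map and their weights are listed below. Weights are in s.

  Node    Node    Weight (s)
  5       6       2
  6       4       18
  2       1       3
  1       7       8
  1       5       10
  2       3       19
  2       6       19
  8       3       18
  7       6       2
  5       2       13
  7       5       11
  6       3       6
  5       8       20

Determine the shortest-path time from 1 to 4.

28 s

Enumerating some paths:
1 - 7 - 6 - 4: 8+2+18 = 28
1 - 5 - 6 - 4: 10+2+18 = 30
The minimum is 28 s via 1 - 7 - 6 - 4.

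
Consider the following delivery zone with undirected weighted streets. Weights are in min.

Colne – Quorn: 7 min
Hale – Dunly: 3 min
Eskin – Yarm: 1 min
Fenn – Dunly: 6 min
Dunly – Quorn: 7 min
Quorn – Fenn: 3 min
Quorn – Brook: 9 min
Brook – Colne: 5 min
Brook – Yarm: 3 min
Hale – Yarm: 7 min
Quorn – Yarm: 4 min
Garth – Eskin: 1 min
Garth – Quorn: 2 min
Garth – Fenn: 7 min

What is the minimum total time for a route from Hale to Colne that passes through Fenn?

19 min

Shortest Hale→Fenn: Hale → Dunly → Fenn = 9
Shortest Fenn→Colne: Fenn → Quorn → Colne = 10
Total via Fenn: 9 + 10 = 19 min.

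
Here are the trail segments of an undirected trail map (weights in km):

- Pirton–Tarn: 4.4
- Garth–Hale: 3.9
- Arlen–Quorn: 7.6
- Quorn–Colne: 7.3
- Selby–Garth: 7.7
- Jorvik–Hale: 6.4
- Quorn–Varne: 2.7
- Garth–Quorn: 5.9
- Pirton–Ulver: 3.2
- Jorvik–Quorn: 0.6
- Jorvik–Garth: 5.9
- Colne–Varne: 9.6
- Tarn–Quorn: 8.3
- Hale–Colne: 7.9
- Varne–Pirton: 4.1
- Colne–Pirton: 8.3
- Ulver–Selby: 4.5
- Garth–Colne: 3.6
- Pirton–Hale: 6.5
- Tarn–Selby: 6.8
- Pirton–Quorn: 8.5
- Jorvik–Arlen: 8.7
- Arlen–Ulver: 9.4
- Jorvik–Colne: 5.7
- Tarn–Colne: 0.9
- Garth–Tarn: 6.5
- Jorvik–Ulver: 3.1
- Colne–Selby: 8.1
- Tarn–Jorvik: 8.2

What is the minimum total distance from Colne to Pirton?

5.3 km

Running Dijkstra from Colne:
Colne: 0
Tarn: 0.9  (via Colne)
Garth: 3.6  (via Colne)
Pirton: 5.3  (via Tarn)
Shortest route: Colne–Tarn–Pirton = 5.3 km.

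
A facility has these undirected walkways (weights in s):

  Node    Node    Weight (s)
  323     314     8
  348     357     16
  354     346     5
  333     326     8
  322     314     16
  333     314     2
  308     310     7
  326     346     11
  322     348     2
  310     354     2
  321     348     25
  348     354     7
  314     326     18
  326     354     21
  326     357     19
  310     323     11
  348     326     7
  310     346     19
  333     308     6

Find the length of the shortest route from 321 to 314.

42 s

Running Dijkstra from 321:
321: 0
348: 25  (via 321)
322: 27  (via 348)
354: 32  (via 348)
326: 32  (via 348)
310: 34  (via 354)
346: 37  (via 354)
333: 40  (via 326)
308: 41  (via 310)
357: 41  (via 348)
314: 42  (via 333)
Shortest route: 321 → 348 → 326 → 333 → 314 = 42 s.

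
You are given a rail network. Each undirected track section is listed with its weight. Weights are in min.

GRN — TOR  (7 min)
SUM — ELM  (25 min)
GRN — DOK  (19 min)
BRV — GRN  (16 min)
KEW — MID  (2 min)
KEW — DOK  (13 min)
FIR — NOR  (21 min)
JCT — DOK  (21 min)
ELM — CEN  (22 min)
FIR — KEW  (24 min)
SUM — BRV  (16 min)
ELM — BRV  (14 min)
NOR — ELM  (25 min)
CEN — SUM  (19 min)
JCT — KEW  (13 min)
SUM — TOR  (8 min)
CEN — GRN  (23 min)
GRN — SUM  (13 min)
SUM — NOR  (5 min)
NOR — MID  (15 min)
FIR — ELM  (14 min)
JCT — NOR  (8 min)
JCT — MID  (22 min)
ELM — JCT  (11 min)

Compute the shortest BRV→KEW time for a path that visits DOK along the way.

48 min

Shortest BRV→DOK: BRV → GRN → DOK = 35
Shortest DOK→KEW: DOK → KEW = 13
Total via DOK: 35 + 13 = 48 min.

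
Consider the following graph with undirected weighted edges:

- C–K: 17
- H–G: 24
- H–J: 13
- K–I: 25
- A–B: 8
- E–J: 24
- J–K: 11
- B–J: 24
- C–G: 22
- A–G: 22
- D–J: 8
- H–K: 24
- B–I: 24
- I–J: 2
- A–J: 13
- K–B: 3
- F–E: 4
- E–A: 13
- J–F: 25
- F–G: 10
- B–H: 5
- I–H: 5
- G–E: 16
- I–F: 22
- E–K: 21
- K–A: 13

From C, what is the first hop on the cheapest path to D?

K

Candidate routes:
C → K → J → D: 17+11+8 = 36
C → K → B → H → I → J → D: 17+3+5+5+2+8 = 40
Cheapest is C → K → J → D at 36.
So from C the first move is to K.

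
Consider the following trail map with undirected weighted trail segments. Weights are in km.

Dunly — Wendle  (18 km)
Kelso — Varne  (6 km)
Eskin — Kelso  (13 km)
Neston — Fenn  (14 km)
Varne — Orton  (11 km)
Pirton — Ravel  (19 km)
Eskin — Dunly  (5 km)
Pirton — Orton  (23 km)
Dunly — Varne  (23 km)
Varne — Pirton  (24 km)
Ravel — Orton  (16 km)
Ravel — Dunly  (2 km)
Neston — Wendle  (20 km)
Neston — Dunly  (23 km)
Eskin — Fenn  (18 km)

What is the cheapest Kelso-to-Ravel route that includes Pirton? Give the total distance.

Shortest Kelso→Pirton: Kelso → Varne → Pirton = 30
Best Pirton to Ravel: Pirton → Ravel costing 19
Total via Pirton: 30 + 19 = 49 km.

49 km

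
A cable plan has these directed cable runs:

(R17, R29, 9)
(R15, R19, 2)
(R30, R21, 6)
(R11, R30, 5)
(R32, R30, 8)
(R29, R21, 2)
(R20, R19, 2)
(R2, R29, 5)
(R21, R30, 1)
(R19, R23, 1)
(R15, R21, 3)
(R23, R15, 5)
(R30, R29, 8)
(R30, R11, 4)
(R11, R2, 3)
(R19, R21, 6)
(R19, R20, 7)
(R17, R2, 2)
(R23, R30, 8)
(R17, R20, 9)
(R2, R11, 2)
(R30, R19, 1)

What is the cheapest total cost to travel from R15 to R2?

Settle nodes by increasing distance from R15:
R15: 0
R19: 2  (via R15)
R21: 3  (via R15)
R23: 3  (via R19)
R30: 4  (via R21)
R11: 8  (via R30)
R20: 9  (via R19)
R2: 11  (via R11)
Shortest route: R15–R21–R30–R11–R2 = 11.

11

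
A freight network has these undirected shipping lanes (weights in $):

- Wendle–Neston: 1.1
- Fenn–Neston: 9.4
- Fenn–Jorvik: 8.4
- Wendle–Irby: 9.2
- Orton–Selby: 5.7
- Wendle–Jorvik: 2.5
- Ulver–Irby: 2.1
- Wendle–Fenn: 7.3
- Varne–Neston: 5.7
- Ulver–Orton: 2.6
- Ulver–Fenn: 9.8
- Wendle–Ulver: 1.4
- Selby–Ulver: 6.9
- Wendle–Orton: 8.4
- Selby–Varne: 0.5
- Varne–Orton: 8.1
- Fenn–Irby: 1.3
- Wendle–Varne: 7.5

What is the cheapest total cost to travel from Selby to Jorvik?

Shortest distances from Selby:
Selby: 0
Varne: 0.5  (via Selby)
Orton: 5.7  (via Selby)
Neston: 6.2  (via Varne)
Ulver: 6.9  (via Selby)
Wendle: 7.3  (via Neston)
Irby: 9  (via Ulver)
Jorvik: 9.8  (via Wendle)
Shortest route: Selby → Varne → Neston → Wendle → Jorvik = $9.8.

$9.8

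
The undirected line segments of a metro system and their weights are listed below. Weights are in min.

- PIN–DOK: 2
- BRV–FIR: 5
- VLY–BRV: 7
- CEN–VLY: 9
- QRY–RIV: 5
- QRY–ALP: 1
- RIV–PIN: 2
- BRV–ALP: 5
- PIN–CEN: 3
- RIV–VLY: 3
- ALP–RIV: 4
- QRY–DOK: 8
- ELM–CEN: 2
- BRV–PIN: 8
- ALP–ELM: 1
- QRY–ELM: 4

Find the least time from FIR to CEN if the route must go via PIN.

Best FIR to PIN: FIR–BRV–PIN costing 13
Shortest PIN→CEN: PIN–CEN = 3
Total via PIN: 13 + 3 = 16 min.

16 min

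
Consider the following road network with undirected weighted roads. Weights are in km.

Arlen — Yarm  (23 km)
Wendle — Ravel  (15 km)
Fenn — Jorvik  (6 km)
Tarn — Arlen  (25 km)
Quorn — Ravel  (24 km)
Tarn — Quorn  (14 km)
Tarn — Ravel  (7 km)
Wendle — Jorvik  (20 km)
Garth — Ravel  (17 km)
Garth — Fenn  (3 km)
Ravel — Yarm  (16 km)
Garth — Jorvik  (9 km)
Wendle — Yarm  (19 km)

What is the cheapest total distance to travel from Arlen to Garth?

Shortest distances from Arlen:
Arlen: 0
Yarm: 23  (via Arlen)
Tarn: 25  (via Arlen)
Ravel: 32  (via Tarn)
Quorn: 39  (via Tarn)
Wendle: 42  (via Yarm)
Garth: 49  (via Ravel)
Shortest route: Arlen → Tarn → Ravel → Garth = 49 km.

49 km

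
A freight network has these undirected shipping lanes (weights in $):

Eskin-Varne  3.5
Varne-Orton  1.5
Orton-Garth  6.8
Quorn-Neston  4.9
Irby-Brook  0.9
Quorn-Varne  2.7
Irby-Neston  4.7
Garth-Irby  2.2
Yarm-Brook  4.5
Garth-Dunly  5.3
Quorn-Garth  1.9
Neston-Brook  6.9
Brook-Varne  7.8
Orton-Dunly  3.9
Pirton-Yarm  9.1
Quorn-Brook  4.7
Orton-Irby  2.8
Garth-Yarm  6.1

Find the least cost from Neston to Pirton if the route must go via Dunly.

$31.9

Best Neston to Dunly: Neston → Irby → Orton → Dunly costing 11.4
Best Dunly to Pirton: Dunly → Garth → Yarm → Pirton costing 20.5
Total via Dunly: 11.4 + 20.5 = $31.9.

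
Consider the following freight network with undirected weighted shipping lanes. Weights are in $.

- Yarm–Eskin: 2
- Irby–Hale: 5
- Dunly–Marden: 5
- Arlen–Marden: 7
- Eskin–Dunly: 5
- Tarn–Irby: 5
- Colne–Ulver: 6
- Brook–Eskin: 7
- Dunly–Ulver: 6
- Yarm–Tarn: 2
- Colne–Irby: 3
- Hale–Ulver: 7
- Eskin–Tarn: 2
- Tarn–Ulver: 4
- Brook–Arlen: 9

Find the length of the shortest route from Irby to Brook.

Enumerating some paths:
Irby–Tarn–Eskin–Brook: 5+2+7 = 14
Irby–Tarn–Yarm–Eskin–Brook: 5+2+2+7 = 16
Irby–Colne–Ulver–Tarn–Yarm–Eskin–Brook: 3+6+4+2+2+7 = 24
Irby–Colne–Ulver–Tarn–Eskin–Brook: 3+6+4+2+7 = 22
The minimum is $14 via Irby–Tarn–Eskin–Brook.

$14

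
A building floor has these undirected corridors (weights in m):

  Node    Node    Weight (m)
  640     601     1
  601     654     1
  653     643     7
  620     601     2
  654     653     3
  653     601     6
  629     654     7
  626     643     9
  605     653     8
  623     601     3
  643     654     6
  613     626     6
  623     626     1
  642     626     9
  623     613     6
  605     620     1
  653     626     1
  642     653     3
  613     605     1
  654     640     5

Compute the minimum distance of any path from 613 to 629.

Shortest distances from 613:
613: 0
605: 1  (via 613)
620: 2  (via 605)
601: 4  (via 620)
654: 5  (via 601)
640: 5  (via 601)
623: 6  (via 613)
626: 6  (via 613)
653: 7  (via 626)
642: 10  (via 653)
643: 11  (via 654)
629: 12  (via 654)
Shortest route: 613–605–620–601–654–629 = 12 m.

12 m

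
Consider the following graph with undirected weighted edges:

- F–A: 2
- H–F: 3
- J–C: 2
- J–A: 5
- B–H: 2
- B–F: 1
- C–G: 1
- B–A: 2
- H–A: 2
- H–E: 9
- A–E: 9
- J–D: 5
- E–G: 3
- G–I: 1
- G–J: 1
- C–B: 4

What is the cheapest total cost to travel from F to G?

6

Candidate routes:
F - B - C - J - G: 1+4+2+1 = 8
F - B - A - J - G: 1+2+5+1 = 9
F - B - C - G: 1+4+1 = 6
F - A - J - G: 2+5+1 = 8
Cheapest is F - B - C - G at 6.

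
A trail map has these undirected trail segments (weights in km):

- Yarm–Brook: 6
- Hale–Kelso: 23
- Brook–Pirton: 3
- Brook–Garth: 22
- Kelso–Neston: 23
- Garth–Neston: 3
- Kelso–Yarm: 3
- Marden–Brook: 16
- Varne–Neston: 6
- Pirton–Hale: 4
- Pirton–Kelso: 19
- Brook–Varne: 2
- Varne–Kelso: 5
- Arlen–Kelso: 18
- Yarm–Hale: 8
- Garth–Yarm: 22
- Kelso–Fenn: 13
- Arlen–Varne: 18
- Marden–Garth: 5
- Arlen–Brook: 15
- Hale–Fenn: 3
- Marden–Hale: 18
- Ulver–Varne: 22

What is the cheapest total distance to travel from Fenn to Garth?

21 km

Shortest distances from Fenn:
Fenn: 0
Hale: 3  (via Fenn)
Pirton: 7  (via Hale)
Brook: 10  (via Pirton)
Yarm: 11  (via Hale)
Varne: 12  (via Brook)
Kelso: 13  (via Fenn)
Neston: 18  (via Varne)
Garth: 21  (via Neston)
Shortest route: Fenn → Hale → Pirton → Brook → Varne → Neston → Garth = 21 km.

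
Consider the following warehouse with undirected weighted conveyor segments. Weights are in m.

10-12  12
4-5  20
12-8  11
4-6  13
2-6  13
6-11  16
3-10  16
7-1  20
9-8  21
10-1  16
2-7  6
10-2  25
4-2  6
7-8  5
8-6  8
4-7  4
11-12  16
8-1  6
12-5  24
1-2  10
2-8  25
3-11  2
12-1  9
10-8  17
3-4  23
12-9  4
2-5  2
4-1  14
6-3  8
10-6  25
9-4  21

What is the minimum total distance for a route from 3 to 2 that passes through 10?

Shortest 3→10: 3 → 10 = 16
Shortest 10→2: 10 → 2 = 25
Total via 10: 16 + 25 = 41 m.

41 m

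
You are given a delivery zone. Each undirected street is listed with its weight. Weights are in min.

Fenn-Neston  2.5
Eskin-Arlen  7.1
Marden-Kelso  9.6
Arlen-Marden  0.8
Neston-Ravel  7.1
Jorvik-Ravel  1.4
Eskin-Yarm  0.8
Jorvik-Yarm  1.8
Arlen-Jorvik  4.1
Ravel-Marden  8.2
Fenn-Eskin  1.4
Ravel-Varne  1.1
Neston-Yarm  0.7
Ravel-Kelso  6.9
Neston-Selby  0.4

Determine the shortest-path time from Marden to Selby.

7.8 min

Settle nodes by increasing distance from Marden:
Marden: 0
Arlen: 0.8  (via Marden)
Jorvik: 4.9  (via Arlen)
Ravel: 6.3  (via Jorvik)
Yarm: 6.7  (via Jorvik)
Varne: 7.4  (via Ravel)
Neston: 7.4  (via Yarm)
Eskin: 7.5  (via Yarm)
Selby: 7.8  (via Neston)
Shortest route: Marden–Arlen–Jorvik–Yarm–Neston–Selby = 7.8 min.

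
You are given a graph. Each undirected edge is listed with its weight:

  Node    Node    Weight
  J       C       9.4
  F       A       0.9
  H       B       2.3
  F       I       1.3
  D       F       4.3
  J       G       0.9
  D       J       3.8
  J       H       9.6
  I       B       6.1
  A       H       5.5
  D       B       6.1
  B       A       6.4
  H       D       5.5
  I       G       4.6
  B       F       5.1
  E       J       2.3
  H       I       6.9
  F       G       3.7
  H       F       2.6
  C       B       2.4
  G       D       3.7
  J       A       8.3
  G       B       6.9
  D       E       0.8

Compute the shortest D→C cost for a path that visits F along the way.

11.6

Shortest D→F: D → F = 4.3
Shortest F→C: F → H → B → C = 7.3
Total via F: 4.3 + 7.3 = 11.6.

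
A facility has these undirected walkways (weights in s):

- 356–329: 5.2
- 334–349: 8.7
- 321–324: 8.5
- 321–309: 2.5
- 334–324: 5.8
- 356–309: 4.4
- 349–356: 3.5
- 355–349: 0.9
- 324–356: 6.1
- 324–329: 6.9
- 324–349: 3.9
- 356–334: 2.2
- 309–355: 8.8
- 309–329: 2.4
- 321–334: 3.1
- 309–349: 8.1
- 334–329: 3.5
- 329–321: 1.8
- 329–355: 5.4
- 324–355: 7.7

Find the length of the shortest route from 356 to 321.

5.3 s

Settle nodes by increasing distance from 356:
356: 0
334: 2.2  (via 356)
349: 3.5  (via 356)
355: 4.4  (via 349)
309: 4.4  (via 356)
329: 5.2  (via 356)
321: 5.3  (via 334)
Shortest route: 356 → 334 → 321 = 5.3 s.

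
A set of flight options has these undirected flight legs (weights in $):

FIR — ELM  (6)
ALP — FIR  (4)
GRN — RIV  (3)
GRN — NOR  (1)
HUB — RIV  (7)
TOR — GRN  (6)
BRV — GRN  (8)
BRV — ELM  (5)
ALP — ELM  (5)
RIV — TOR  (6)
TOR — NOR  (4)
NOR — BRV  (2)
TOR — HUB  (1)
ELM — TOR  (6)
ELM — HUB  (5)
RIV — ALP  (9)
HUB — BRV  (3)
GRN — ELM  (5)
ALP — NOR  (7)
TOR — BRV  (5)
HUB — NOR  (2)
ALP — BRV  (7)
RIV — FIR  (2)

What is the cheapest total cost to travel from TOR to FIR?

$8

Running Dijkstra from TOR:
TOR: 0
HUB: 1  (via TOR)
NOR: 3  (via HUB)
GRN: 4  (via NOR)
BRV: 4  (via HUB)
ELM: 6  (via TOR)
RIV: 6  (via TOR)
FIR: 8  (via RIV)
Shortest route: TOR–RIV–FIR = $8.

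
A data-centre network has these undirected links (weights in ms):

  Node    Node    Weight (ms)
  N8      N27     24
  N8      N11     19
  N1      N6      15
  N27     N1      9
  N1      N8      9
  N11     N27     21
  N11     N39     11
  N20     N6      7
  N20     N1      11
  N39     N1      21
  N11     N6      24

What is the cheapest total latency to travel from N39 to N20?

Running Dijkstra from N39:
N39: 0
N11: 11  (via N39)
N1: 21  (via N39)
N8: 30  (via N11)
N27: 30  (via N1)
N20: 32  (via N1)
Shortest route: N39–N1–N20 = 32 ms.

32 ms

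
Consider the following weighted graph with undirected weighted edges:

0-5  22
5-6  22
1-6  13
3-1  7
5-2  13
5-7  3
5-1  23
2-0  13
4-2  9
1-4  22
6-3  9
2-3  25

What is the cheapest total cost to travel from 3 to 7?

33

Shortest distances from 3:
3: 0
1: 7  (via 3)
6: 9  (via 3)
2: 25  (via 3)
4: 29  (via 1)
5: 30  (via 1)
7: 33  (via 5)
Shortest route: 3 → 1 → 5 → 7 = 33.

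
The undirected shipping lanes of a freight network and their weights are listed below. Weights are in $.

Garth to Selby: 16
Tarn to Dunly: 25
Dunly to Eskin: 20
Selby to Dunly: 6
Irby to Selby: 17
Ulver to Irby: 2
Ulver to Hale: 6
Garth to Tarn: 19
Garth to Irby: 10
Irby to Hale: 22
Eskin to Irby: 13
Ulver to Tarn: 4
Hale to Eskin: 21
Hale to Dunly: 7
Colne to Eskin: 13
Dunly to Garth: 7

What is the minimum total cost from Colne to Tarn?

$32

Candidate routes:
Colne–Eskin–Irby–Ulver–Tarn: 13+13+2+4 = 32
Colne–Eskin–Hale–Ulver–Tarn: 13+21+6+4 = 44
The minimum is $32 via Colne–Eskin–Irby–Ulver–Tarn.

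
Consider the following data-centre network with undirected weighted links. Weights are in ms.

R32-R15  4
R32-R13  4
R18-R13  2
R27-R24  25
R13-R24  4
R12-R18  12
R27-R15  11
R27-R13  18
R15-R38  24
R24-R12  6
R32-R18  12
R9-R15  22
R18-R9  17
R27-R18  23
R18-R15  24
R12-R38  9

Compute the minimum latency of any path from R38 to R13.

Settle nodes by increasing distance from R38:
R38: 0
R12: 9  (via R38)
R24: 15  (via R12)
R13: 19  (via R24)
Shortest route: R38–R12–R24–R13 = 19 ms.

19 ms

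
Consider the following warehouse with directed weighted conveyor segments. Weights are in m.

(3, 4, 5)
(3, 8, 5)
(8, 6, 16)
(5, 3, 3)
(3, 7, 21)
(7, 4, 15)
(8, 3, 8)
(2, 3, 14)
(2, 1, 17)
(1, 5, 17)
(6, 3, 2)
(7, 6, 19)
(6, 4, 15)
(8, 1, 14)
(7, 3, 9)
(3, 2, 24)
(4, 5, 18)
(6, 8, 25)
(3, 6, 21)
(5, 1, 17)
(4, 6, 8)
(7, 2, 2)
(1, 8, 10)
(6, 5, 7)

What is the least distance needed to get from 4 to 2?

33 m

Shortest distances from 4:
4: 0
6: 8  (via 4)
3: 10  (via 6)
5: 15  (via 6)
8: 15  (via 3)
1: 29  (via 8)
7: 31  (via 3)
2: 33  (via 7)
Shortest route: 4–6–3–7–2 = 33 m.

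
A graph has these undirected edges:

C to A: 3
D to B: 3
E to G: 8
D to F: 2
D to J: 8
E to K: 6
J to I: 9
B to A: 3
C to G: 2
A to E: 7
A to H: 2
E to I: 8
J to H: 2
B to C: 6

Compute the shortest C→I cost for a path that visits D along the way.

Best C to D: C → B → D costing 9
Best D to I: D → J → I costing 17
Total via D: 9 + 17 = 26.

26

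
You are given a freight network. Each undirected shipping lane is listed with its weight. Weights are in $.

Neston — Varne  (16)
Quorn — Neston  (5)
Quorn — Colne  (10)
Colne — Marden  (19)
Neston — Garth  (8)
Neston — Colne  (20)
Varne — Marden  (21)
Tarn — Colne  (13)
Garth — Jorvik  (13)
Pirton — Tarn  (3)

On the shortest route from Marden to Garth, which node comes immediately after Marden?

Candidate routes:
Marden–Varne–Neston–Garth: 21+16+8 = 45
Marden–Colne–Quorn–Neston–Garth: 19+10+5+8 = 42
Cheapest is Marden–Colne–Quorn–Neston–Garth at $42.
So from Marden the first move is to Colne.

Colne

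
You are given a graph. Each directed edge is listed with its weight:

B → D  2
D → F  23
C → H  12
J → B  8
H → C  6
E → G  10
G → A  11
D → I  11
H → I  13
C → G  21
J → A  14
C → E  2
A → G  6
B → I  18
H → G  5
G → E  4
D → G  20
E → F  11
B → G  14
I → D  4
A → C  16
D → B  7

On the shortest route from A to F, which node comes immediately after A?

G

Compare a few routes:
A - C - E - F: 16+2+11 = 29
A - G - E - F: 6+4+11 = 21
A - C - H - G - E - F: 16+12+5+4+11 = 48
Cheapest is A - G - E - F at 21.
So from A the first move is to G.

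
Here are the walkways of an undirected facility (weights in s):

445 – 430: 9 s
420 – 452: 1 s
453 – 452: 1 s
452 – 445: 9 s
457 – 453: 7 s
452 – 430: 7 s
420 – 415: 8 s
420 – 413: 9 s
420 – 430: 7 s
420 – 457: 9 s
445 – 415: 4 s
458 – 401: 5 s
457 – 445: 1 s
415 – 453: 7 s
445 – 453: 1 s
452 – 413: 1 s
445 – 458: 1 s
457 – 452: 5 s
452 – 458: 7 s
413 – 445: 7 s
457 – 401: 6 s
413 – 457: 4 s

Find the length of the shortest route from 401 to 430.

Settle nodes by increasing distance from 401:
401: 0
458: 5  (via 401)
457: 6  (via 401)
445: 6  (via 458)
453: 7  (via 445)
452: 8  (via 453)
420: 9  (via 452)
413: 9  (via 452)
415: 10  (via 445)
430: 15  (via 445)
Shortest route: 401 → 458 → 445 → 430 = 15 s.

15 s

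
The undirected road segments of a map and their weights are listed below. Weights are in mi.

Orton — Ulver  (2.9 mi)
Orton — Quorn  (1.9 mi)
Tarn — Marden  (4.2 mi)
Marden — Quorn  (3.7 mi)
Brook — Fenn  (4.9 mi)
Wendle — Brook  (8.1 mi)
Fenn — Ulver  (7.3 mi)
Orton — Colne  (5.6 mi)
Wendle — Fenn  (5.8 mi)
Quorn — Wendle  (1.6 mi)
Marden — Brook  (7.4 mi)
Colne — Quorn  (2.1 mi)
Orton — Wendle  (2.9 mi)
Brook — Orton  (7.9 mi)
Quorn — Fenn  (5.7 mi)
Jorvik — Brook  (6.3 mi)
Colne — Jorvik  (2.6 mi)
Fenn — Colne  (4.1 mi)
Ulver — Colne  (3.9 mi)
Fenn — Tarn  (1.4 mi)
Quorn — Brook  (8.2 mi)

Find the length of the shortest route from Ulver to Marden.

8.5 mi

Running Dijkstra from Ulver:
Ulver: 0
Orton: 2.9  (via Ulver)
Colne: 3.9  (via Ulver)
Quorn: 4.8  (via Orton)
Wendle: 5.8  (via Orton)
Jorvik: 6.5  (via Colne)
Fenn: 7.3  (via Ulver)
Marden: 8.5  (via Quorn)
Shortest route: Ulver → Orton → Quorn → Marden = 8.5 mi.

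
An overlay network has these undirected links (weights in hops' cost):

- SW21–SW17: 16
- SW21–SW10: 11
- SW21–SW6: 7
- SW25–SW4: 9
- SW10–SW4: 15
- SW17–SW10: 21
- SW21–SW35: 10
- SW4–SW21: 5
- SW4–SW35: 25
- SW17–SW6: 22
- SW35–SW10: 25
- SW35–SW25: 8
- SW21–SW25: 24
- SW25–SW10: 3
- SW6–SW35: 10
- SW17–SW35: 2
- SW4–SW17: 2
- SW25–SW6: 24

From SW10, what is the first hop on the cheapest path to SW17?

Candidate routes:
SW10–SW25–SW4–SW17: 3+9+2 = 14
SW10–SW25–SW35–SW17: 3+8+2 = 13
The minimum is 13 hops' cost via SW10–SW25–SW35–SW17.
So from SW10 the first move is to SW25.

SW25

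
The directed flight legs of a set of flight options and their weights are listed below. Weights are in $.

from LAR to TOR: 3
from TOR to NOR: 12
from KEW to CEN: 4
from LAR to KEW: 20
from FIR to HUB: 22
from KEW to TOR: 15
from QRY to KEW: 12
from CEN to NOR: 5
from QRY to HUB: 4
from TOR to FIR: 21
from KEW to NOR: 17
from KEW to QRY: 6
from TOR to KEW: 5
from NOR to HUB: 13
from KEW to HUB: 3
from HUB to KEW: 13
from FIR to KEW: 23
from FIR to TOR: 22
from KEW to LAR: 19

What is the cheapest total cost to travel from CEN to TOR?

Candidate routes:
CEN–NOR–HUB–KEW–TOR: 5+13+13+15 = 46
CEN–NOR–HUB–KEW–LAR–TOR: 5+13+13+19+3 = 53
Cheapest is CEN–NOR–HUB–KEW–TOR at $46.

$46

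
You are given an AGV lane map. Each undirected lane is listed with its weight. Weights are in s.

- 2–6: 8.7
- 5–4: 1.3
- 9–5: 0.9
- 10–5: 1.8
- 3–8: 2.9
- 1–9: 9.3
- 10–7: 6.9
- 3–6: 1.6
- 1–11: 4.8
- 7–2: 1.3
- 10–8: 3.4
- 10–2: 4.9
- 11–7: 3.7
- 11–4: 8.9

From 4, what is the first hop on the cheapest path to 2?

Candidate routes:
4–5–10–7–2: 1.3+1.8+6.9+1.3 = 11.3
4–5–10–8–3–6–2: 1.3+1.8+3.4+2.9+1.6+8.7 = 19.7
4–11–7–2: 8.9+3.7+1.3 = 13.9
4–5–10–2: 1.3+1.8+4.9 = 8
The minimum is 8 s via 4–5–10–2.
So from 4 the first move is to 5.

5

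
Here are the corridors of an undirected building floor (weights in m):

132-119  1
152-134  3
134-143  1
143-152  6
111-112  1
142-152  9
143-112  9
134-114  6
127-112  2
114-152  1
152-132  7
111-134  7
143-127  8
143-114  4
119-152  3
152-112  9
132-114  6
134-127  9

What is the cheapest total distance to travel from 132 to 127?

Compare a few routes:
132–119–152–134–143–127: 1+3+3+1+8 = 16
132–119–152–112–127: 1+3+9+2 = 15
The minimum is 15 m via 132–119–152–112–127.

15 m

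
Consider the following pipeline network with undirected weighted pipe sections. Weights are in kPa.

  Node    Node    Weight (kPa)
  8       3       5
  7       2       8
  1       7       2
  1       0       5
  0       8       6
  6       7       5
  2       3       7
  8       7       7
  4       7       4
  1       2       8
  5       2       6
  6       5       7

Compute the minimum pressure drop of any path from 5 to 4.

16 kPa

Settle nodes by increasing distance from 5:
5: 0
2: 6  (via 5)
6: 7  (via 5)
7: 12  (via 6)
3: 13  (via 2)
1: 14  (via 2)
4: 16  (via 7)
Shortest route: 5 → 6 → 7 → 4 = 16 kPa.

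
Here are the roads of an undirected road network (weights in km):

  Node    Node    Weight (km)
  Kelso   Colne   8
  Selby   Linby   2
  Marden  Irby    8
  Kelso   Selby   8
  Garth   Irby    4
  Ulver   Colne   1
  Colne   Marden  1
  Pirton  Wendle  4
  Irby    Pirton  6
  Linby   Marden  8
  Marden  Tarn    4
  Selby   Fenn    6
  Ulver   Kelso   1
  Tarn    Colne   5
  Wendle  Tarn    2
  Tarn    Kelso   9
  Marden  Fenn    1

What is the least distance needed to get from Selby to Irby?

15 km

Shortest distances from Selby:
Selby: 0
Linby: 2  (via Selby)
Fenn: 6  (via Selby)
Marden: 7  (via Fenn)
Colne: 8  (via Marden)
Kelso: 8  (via Selby)
Ulver: 9  (via Colne)
Tarn: 11  (via Marden)
Wendle: 13  (via Tarn)
Irby: 15  (via Marden)
Shortest route: Selby → Fenn → Marden → Irby = 15 km.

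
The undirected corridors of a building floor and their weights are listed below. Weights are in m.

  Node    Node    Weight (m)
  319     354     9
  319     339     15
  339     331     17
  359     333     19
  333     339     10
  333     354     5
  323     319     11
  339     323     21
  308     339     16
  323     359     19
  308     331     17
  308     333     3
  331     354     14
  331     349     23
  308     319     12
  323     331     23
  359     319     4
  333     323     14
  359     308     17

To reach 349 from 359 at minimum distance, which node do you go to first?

Candidate routes:
359–319–308–331–349: 4+12+17+23 = 56
359–308–331–349: 17+17+23 = 57
359–319–354–331–349: 4+9+14+23 = 50
359–319–339–331–349: 4+15+17+23 = 59
Cheapest is 359–319–354–331–349 at 50 m.
So from 359 the first move is to 319.

319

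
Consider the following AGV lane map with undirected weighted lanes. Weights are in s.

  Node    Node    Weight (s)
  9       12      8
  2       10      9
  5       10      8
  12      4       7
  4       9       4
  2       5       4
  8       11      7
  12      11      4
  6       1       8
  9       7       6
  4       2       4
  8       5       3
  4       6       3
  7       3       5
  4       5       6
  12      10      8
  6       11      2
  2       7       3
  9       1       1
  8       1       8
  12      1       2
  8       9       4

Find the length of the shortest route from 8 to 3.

15 s

Shortest distances from 8:
8: 0
5: 3  (via 8)
9: 4  (via 8)
1: 5  (via 9)
2: 7  (via 5)
11: 7  (via 8)
12: 7  (via 1)
4: 8  (via 9)
6: 9  (via 11)
7: 10  (via 9)
10: 11  (via 5)
3: 15  (via 7)
Shortest route: 8 → 9 → 7 → 3 = 15 s.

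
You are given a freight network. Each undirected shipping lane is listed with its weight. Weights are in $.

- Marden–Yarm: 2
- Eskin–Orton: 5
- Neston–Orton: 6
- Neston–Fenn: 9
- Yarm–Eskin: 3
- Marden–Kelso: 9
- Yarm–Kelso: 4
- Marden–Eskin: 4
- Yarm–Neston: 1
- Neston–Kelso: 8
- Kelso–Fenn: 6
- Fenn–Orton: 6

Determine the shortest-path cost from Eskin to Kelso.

Compare a few routes:
Eskin - Marden - Yarm - Kelso: 4+2+4 = 10
Eskin - Yarm - Neston - Kelso: 3+1+8 = 12
Eskin - Yarm - Kelso: 3+4 = 7
Cheapest is Eskin - Yarm - Kelso at $7.

$7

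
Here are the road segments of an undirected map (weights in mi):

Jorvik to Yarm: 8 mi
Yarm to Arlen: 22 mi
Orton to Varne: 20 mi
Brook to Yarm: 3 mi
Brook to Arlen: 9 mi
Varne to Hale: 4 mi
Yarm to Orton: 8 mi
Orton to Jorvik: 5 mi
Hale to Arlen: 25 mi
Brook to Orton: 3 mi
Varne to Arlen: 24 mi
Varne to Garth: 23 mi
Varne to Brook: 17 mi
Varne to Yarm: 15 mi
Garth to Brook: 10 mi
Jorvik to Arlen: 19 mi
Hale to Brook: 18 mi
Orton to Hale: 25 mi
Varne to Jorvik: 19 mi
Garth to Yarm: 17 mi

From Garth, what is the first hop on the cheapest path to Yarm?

Brook

Enumerating some paths:
Garth - Brook - Orton - Jorvik - Yarm: 10+3+5+8 = 26
Garth - Brook - Yarm: 10+3 = 13
Garth - Brook - Orton - Yarm: 10+3+8 = 21
Garth - Yarm: 17 = 17
The minimum is 13 mi via Garth - Brook - Yarm.
So from Garth the first move is to Brook.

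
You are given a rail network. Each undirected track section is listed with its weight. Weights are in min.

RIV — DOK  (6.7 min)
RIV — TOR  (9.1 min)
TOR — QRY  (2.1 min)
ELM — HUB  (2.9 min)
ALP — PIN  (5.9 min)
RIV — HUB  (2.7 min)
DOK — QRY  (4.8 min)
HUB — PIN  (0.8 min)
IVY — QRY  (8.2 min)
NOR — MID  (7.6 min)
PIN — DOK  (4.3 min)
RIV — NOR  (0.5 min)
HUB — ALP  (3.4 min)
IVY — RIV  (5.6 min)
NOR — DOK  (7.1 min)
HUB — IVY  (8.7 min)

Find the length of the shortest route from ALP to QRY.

Running Dijkstra from ALP:
ALP: 0
HUB: 3.4  (via ALP)
PIN: 4.2  (via HUB)
RIV: 6.1  (via HUB)
ELM: 6.3  (via HUB)
NOR: 6.6  (via RIV)
DOK: 8.5  (via PIN)
IVY: 11.7  (via RIV)
QRY: 13.3  (via DOK)
Shortest route: ALP–HUB–PIN–DOK–QRY = 13.3 min.

13.3 min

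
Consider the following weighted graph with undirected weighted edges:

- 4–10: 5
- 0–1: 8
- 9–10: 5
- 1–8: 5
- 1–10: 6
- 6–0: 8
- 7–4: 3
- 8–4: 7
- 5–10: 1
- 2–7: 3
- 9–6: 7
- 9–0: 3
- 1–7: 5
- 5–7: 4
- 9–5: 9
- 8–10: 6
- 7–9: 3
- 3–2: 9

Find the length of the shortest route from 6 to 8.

18

Candidate routes:
6 - 9 - 7 - 1 - 8: 7+3+5+5 = 20
6 - 9 - 10 - 8: 7+5+6 = 18
The minimum is 18 via 6 - 9 - 10 - 8.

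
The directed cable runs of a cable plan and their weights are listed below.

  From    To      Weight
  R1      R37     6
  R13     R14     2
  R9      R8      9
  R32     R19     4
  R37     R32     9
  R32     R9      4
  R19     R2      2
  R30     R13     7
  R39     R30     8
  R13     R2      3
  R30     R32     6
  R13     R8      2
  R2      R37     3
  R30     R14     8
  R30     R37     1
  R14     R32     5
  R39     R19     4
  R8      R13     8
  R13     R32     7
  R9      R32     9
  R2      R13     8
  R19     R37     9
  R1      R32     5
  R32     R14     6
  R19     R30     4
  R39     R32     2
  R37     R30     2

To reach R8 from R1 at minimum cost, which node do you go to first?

Candidate routes:
R1 → R32 → R9 → R8: 5+4+9 = 18
R1 → R37 → R30 → R13 → R8: 6+2+7+2 = 17
R1 → R32 → R19 → R2 → R13 → R8: 5+4+2+8+2 = 21
Cheapest is R1 → R37 → R30 → R13 → R8 at 17.
So from R1 the first move is to R37.

R37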